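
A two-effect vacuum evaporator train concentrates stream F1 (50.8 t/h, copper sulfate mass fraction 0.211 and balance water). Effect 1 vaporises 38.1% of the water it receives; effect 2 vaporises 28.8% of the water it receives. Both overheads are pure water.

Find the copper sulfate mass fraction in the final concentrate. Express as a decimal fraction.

0.378

water in feed = 50.8×0.789 = 40.081 t/h.
After stage 1: water left = (1−0.381)×40.081 = 24.81; stream total = 35.529 t/h.
After stage 2: water left = (1−0.288)×24.81 = 17.665; final concentrate = 28.384 t/h.
copper sulfate fraction = 10.719/28.384 = 0.378.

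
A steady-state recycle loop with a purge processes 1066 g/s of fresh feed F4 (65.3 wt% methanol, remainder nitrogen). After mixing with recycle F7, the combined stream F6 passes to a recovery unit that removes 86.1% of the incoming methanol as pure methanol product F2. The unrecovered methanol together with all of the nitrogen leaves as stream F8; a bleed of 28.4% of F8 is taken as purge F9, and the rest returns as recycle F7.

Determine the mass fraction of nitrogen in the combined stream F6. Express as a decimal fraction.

0.6275

nitrogen enters only via F4 and leaves only via the purge: 1066×0.347 = 0.284×(nitrogen in F8), and the recovery unit passes all nitrogen, so nitrogen in F6 = nitrogen in F8 = 1302.5 g/s.
methanol in F6: m_A = 1066×0.653 + (1−0.284)·(1−0.861)·m_A, so m_A = 696.1/0.9005 = 773.03 g/s.
F6 = 773.03 + 1302.5 = 2075.5 g/s.
nitrogen fraction in F6 = 1302.5/2075.5 = 0.6275.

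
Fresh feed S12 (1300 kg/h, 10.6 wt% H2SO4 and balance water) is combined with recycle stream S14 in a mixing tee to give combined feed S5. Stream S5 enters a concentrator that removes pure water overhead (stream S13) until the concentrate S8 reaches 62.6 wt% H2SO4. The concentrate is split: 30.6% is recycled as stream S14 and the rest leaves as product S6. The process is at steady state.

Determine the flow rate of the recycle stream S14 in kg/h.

Overall H2SO4 balance (none leaves overhead): H2SO4 in fresh feed = H2SO4 in product, i.e. 1300×0.106 = (1−0.306)·S8·0.626.
S8 = 137.8/(0.626×0.694) = 317.19 kg/h.
Recycle S14 = 0.306×317.19 = 97.059 kg/h.

97.06 kg/h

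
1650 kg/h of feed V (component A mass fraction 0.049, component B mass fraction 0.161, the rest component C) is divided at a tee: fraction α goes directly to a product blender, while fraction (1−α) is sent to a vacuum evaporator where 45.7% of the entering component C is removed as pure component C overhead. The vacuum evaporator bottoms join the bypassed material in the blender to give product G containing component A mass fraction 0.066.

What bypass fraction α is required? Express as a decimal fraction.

0.287

All 1650×0.049 = 80.85 kg/h of component A reaches G, so G = 80.85/0.066 = 1225 kg/h and vapour = 425 kg/h.
The evaporator receives (1−α)·1650 of feed at 0.790 component C and removes 0.457 of that component C:
0.457×0.790×(1−α)×1650 = 425
(1−α) = 425/595.7 = 0.7134;  α = 0.2866.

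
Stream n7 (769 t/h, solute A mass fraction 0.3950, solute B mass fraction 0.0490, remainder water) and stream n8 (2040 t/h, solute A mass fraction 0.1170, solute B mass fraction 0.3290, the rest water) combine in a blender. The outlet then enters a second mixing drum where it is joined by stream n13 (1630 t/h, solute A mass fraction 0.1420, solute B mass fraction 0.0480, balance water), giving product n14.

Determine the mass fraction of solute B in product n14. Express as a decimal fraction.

Overall, product flow = 4439 t/h.
solute B in = 769×0.049 + 2040×0.329 + 1630×0.048 = 787.08 t/h.
solute B fraction in n14 = 0.1773.

0.1773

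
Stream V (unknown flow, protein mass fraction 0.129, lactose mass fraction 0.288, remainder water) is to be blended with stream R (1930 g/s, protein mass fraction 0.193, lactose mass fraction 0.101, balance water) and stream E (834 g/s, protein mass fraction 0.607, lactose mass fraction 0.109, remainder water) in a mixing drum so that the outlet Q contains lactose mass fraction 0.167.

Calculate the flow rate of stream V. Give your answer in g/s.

Let V be the unknown flow. Total out = 2764 + V.
lactose balance: 285.84 + 0.288·V = 0.167·(2764 + V)
(0.288 − 0.167)·V = 0.167×2764 − 285.84 = 175.75
V = 175.75 / 0.121 = 1452.5 g/s

1452 g/s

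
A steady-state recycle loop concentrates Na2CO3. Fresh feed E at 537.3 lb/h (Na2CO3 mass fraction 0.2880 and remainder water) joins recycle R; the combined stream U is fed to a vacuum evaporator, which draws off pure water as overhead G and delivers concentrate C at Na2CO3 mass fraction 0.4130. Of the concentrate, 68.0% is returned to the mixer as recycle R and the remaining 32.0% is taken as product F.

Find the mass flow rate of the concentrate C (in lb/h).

Overall Na2CO3 balance (none leaves overhead): Na2CO3 in fresh feed = Na2CO3 in product, i.e. 537.3×0.288 = (1−0.680)·C·0.413.
C = 154.74/(0.413×0.320) = 1170.9 lb/h.

1171 lb/h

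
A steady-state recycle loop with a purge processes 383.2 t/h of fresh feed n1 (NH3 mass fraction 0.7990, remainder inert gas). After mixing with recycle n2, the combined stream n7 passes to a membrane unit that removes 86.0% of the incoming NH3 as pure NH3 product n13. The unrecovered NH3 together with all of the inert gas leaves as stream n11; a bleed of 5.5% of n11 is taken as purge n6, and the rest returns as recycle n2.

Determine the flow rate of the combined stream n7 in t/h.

inert gas enters only via n1 and leaves only via the purge: 383.2×0.201 = 0.055×(inert gas in n11), and the membrane unit passes all inert gas, so inert gas in n7 = inert gas in n11 = 1400.4 t/h.
NH3 in n7: m_A = 383.2×0.799 + (1−0.055)·(1−0.860)·m_A, so m_A = 306.18/0.8677 = 352.86 t/h.
n7 = 352.86 + 1400.4 = 1753.3 t/h.

1753 t/h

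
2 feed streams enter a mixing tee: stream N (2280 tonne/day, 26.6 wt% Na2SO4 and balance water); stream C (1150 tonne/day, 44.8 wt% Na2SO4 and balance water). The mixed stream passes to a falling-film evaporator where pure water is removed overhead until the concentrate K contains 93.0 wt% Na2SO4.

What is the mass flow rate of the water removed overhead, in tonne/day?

2224 tonne/day

Na2SO4 entering = 2280×0.266 + 1150×0.448 = 1121.7 tonne/day.
All Na2SO4 reports to K, so K = 1121.7/0.930 = 1206.1 tonne/day.
Total feed = 3430 tonne/day; overhead = 3430 − 1206.1 = 2223.9 tonne/day.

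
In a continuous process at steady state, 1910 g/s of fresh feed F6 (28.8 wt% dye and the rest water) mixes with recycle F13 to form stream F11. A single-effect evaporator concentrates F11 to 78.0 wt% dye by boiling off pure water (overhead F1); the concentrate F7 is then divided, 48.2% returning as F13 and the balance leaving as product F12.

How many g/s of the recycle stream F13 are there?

656.2 g/s

Overall dye balance (none leaves overhead): dye in fresh feed = dye in product, i.e. 1910×0.288 = (1−0.482)·F7·0.780.
F7 = 550.08/(0.780×0.518) = 1361.4 g/s.
Recycle F13 = 0.482×1361.4 = 656.22 g/s.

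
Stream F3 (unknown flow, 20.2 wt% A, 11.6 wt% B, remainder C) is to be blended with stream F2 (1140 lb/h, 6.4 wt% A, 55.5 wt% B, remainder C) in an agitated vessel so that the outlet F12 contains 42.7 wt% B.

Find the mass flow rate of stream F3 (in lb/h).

469.2 lb/h

Let F3 be the unknown flow. Total out = 1140 + F3.
B balance: 632.7 + 0.116·F3 = 0.427·(1140 + F3)
(0.116 − 0.427)·F3 = 0.427×1140 − 632.7 = -145.92
F3 = -145.92 / -0.311 = 469.2 lb/h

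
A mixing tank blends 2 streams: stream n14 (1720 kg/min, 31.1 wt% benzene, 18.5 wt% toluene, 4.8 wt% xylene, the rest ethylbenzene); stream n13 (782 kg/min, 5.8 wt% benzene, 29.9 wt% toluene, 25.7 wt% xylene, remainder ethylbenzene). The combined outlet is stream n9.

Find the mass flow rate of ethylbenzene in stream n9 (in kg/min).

1086 kg/min

ethylbenzene out = ethylbenzene in = 1720×0.456 + 782×0.386 = 1086.2 kg/min.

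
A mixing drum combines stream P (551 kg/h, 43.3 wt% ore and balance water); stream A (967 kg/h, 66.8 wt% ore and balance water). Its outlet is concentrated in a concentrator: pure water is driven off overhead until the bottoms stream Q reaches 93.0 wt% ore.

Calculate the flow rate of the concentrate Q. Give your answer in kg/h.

951.1 kg/h

ore entering = 551×0.433 + 967×0.668 = 884.54 kg/h.
All ore reports to Q, so Q = 884.54/0.930 = 951.12 kg/h.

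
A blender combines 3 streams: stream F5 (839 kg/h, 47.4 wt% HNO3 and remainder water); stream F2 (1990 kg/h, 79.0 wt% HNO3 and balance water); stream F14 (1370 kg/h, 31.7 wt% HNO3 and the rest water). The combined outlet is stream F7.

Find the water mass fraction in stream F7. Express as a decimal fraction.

0.427

Total flow out = 839 + 1990 + 1370 = 4199 kg/h.
water in = 839×0.526 + 1990×0.210 + 1370×0.683 = 1794.9 kg/h.
water mass fraction in F7 = 1794.9/4199 = 0.427.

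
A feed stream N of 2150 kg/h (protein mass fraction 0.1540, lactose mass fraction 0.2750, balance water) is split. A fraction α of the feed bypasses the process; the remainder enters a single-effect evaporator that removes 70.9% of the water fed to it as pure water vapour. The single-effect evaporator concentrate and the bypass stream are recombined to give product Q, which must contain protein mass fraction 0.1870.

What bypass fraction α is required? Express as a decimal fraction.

All 2150×0.154 = 331.1 kg/h of protein reaches Q, so Q = 331.1/0.187 = 1770.6 kg/h and vapour = 379.41 kg/h.
The evaporator receives (1−α)·2150 of feed at 0.571 water and removes 0.709 of that water:
0.709×0.571×(1−α)×2150 = 379.41
(1−α) = 379.41/870.4 = 0.4359;  α = 0.5641.

0.564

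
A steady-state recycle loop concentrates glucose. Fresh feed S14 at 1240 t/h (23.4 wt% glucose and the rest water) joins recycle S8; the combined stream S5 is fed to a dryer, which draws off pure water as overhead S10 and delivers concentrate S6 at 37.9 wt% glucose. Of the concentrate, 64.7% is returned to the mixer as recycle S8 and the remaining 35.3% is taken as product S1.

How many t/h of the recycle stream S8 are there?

1403 t/h

Overall glucose balance (none leaves overhead): glucose in fresh feed = glucose in product, i.e. 1240×0.234 = (1−0.647)·S6·0.379.
S6 = 290.16/(0.379×0.353) = 2168.8 t/h.
Recycle S8 = 0.647×2168.8 = 1403.2 t/h.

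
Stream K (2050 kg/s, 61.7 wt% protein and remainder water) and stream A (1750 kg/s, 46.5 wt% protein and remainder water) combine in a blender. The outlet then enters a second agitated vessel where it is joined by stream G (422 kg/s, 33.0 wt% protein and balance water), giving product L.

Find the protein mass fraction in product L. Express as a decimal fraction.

Overall, product flow = 4222 kg/s.
protein in = 2050×0.617 + 1750×0.465 + 422×0.330 = 2217.9 kg/s.
protein fraction in L = 0.525.

0.525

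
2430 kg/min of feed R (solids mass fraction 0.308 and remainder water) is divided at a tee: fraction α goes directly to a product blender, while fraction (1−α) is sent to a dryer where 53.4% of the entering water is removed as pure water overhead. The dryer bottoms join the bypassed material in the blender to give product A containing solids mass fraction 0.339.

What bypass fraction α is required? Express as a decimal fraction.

0.753

All 2430×0.308 = 748.44 kg/min of solids reaches A, so A = 748.44/0.339 = 2207.8 kg/min and vapour = 222.21 kg/min.
The evaporator receives (1−α)·2430 of feed at 0.692 water and removes 0.534 of that water:
0.534×0.692×(1−α)×2430 = 222.21
(1−α) = 222.21/897.95 = 0.2475;  α = 0.7525.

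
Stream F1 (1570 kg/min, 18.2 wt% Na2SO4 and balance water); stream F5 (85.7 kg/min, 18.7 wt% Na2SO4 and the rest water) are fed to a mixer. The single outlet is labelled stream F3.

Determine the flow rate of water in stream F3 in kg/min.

water out = water in = 1570×0.818 + 85.7×0.813 = 1353.9 kg/min.

1354 kg/min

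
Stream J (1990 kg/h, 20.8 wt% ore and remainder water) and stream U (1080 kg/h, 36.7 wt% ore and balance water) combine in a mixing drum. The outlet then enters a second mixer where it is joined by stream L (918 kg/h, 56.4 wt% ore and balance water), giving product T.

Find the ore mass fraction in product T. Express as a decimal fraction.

Overall, product flow = 3988 kg/h.
ore in = 1990×0.208 + 1080×0.367 + 918×0.564 = 1328 kg/h.
ore fraction in T = 0.3330.

0.3330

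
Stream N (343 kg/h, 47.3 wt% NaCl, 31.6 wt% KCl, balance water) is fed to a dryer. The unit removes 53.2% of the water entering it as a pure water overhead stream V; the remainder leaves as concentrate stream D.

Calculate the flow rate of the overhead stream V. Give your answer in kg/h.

water entering = 343×0.211 = 72.373 kg/h; overhead removed = 0.532×72.373 = 38.502 kg/h.

38.5 kg/h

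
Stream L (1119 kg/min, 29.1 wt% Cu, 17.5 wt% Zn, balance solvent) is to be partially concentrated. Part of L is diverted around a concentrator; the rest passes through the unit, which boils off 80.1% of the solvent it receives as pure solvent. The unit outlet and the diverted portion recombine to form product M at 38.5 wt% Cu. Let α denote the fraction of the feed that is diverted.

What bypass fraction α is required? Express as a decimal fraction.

0.429

All 1119×0.291 = 325.63 kg/min of Cu reaches M, so M = 325.63/0.385 = 845.79 kg/min and vapour = 273.21 kg/min.
The evaporator receives (1−α)·1119 of feed at 0.534 solvent and removes 0.801 of that solvent:
0.801×0.534×(1−α)×1119 = 273.21
(1−α) = 273.21/478.63 = 0.5708;  α = 0.4292.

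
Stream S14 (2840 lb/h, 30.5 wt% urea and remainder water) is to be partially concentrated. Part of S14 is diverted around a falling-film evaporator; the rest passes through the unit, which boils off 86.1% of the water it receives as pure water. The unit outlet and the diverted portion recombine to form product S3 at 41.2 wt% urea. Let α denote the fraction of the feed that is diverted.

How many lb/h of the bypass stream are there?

1607 lb/h

All 2840×0.305 = 866.2 lb/h of urea reaches S3, so S3 = 866.2/0.412 = 2102.4 lb/h and vapour = 737.57 lb/h.
The evaporator receives (1−α)·2840 of feed at 0.695 water and removes 0.861 of that water:
0.861×0.695×(1−α)×2840 = 737.57
(1−α) = 737.57/1699.4 = 0.4340;  α = 0.5660.
Bypass flow = 0.5660×2840 = 1607.4 lb/h.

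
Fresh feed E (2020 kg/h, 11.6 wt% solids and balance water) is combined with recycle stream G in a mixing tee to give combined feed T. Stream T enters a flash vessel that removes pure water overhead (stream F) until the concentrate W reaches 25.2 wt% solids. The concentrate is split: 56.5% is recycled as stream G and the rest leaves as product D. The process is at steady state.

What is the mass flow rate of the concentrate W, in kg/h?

Overall solids balance (none leaves overhead): solids in fresh feed = solids in product, i.e. 2020×0.116 = (1−0.565)·W·0.252.
W = 234.32/(0.252×0.435) = 2137.6 kg/h.

2138 kg/h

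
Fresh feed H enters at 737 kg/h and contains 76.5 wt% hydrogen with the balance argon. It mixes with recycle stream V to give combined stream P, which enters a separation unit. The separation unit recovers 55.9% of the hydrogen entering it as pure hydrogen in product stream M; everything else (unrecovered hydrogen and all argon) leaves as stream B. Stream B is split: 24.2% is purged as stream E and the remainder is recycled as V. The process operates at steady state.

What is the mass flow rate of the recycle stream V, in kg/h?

825.6 kg/h

argon enters only via H and leaves only via the purge: 737×0.235 = 0.242×(argon in B), and the separation unit passes all argon, so argon in P = argon in B = 715.68 kg/h.
hydrogen in P: m_A = 737×0.765 + (1−0.242)·(1−0.559)·m_A, so m_A = 563.81/0.6657 = 846.91 kg/h.
B = (1−0.559)×846.91 + 715.68 = 1089.2 kg/h.
Recycle V = (1−0.242)×1089.2 = 825.59 kg/h.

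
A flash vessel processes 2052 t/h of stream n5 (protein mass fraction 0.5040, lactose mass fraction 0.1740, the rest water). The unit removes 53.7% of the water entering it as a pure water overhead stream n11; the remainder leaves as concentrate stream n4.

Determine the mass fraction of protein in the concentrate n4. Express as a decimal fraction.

protein is not removed: 2052×0.504 = 1034.2 t/h of protein enters n4.
water entering = 2052×0.322 = 660.74 t/h; overhead removed = 0.537×660.74 = 354.82 t/h.
Concentrate = 2052 − 354.82 = 1697.2 t/h.
Mass fraction = 1034.2/1697.2 = 0.6094.

0.6094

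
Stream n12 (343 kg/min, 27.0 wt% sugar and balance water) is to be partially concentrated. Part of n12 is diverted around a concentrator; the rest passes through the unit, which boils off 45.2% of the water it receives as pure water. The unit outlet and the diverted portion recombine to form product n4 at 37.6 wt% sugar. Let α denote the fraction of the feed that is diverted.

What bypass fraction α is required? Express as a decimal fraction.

0.146

All 343×0.270 = 92.61 kg/min of sugar reaches n4, so n4 = 92.61/0.376 = 246.3 kg/min and vapour = 96.697 kg/min.
The evaporator receives (1−α)·343 of feed at 0.730 water and removes 0.452 of that water:
0.452×0.730×(1−α)×343 = 96.697
(1−α) = 96.697/113.18 = 0.8544;  α = 0.1456.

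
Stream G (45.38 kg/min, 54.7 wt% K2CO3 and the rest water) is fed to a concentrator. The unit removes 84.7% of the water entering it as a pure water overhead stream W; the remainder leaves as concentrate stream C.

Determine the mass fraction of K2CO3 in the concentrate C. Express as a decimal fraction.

0.888

K2CO3 is not removed: 45.38×0.547 = 24.823 kg/min of K2CO3 enters C.
water entering = 45.38×0.453 = 20.557 kg/min; overhead removed = 0.847×20.557 = 17.412 kg/min.
Concentrate = 45.38 − 17.412 = 27.968 kg/min.
Mass fraction = 24.823/27.968 = 0.888.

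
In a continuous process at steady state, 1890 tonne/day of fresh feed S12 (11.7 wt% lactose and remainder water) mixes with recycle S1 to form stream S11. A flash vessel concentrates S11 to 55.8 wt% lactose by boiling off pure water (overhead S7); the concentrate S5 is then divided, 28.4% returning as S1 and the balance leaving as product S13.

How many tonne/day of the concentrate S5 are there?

Overall lactose balance (none leaves overhead): lactose in fresh feed = lactose in product, i.e. 1890×0.117 = (1−0.284)·S5·0.558.
S5 = 221.13/(0.558×0.716) = 553.48 tonne/day.

553.5 tonne/day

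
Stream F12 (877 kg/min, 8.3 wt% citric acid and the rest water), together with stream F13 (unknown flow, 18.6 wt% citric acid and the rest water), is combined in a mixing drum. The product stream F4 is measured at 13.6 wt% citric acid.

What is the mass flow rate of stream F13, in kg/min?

Let F13 be the unknown flow. Total out = 877 + F13.
citric acid balance: 72.791 + 0.186·F13 = 0.136·(877 + F13)
(0.186 − 0.136)·F13 = 0.136×877 − 72.791 = 46.481
F13 = 46.481 / 0.050 = 929.62 kg/min

929.6 kg/min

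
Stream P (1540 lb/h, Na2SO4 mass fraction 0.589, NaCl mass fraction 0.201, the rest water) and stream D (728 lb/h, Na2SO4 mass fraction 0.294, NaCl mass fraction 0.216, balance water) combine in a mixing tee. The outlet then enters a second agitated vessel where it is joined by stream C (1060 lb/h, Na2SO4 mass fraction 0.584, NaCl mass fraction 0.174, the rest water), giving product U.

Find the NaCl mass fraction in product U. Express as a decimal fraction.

Overall, product flow = 3328 lb/h.
NaCl in = 1540×0.201 + 728×0.216 + 1060×0.174 = 651.23 lb/h.
NaCl fraction in U = 0.196.

0.196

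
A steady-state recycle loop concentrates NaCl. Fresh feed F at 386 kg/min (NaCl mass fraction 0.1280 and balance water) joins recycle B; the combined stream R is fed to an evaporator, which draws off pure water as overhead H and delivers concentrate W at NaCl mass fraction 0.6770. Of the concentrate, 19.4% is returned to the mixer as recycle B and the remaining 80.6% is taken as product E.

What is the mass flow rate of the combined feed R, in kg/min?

Overall NaCl balance (none leaves overhead): NaCl in fresh feed = NaCl in product, i.e. 386×0.128 = (1−0.194)·W·0.677.
W = 49.408/(0.677×0.806) = 90.547 kg/min.
Recycle B = 0.194×90.547 = 17.566 kg/min.
Combined feed R = 386 + 17.566 = 403.57 kg/min.

403.6 kg/min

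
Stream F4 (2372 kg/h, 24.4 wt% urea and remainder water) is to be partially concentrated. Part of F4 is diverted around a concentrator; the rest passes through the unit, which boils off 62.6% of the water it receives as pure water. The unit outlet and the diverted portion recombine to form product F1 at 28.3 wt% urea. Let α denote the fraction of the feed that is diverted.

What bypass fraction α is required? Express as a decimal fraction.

All 2372×0.244 = 578.77 kg/h of urea reaches F1, so F1 = 578.77/0.283 = 2045.1 kg/h and vapour = 326.88 kg/h.
The evaporator receives (1−α)·2372 of feed at 0.756 water and removes 0.626 of that water:
0.626×0.756×(1−α)×2372 = 326.88
(1−α) = 326.88/1122.6 = 0.2912;  α = 0.7088.

0.709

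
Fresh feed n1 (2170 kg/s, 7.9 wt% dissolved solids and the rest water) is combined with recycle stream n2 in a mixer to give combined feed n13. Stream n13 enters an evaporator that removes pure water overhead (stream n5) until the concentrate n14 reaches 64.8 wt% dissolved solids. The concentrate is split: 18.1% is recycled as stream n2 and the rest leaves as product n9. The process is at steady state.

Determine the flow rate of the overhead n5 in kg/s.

1905 kg/s

Overall dissolved solids balance (none leaves overhead): dissolved solids in fresh feed = dissolved solids in product, i.e. 2170×0.079 = (1−0.181)·n14·0.648.
n14 = 171.43/(0.648×0.819) = 323.02 kg/s.
Recycle n2 = 0.181×323.02 = 58.466 kg/s.
Combined feed n13 = 2170 + 58.466 = 2228.5 kg/s.
Overhead n5 = n13 − n14 = 2228.5 − 323.02 = 1905.4 kg/s.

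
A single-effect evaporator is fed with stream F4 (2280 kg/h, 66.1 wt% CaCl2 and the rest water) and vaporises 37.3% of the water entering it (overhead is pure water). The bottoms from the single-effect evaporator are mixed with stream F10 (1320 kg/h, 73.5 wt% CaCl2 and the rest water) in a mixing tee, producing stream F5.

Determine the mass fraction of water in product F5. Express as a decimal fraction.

Vapour removed = 0.373×0.339×2280 = 288.3 kg/h; concentrate = 1991.7 kg/h.
water reaching the mixer = 484.62 (from concentrate) + 1320×0.265 = 834.42 kg/h.
Product flow = 1991.7 + 1320 = 3311.7 kg/h; water fraction = 0.2520.

0.2520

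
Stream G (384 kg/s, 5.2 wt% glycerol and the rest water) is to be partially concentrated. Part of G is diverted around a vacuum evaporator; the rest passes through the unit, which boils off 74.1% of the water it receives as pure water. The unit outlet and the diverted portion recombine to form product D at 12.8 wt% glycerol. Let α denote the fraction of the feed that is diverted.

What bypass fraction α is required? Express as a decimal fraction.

0.155

All 384×0.052 = 19.968 kg/s of glycerol reaches D, so D = 19.968/0.128 = 156 kg/s and vapour = 228 kg/s.
The evaporator receives (1−α)·384 of feed at 0.948 water and removes 0.741 of that water:
0.741×0.948×(1−α)×384 = 228
(1−α) = 228/269.75 = 0.8452;  α = 0.1548.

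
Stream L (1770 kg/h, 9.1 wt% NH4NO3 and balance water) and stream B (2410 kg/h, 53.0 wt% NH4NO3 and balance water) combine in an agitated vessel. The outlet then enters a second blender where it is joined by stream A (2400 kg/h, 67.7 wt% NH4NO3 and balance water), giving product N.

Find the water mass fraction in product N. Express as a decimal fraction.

0.534

Overall, product flow = 6580 kg/h.
water in = 1770×0.909 + 2410×0.470 + 2400×0.323 = 3516.8 kg/h.
water fraction in N = 0.534.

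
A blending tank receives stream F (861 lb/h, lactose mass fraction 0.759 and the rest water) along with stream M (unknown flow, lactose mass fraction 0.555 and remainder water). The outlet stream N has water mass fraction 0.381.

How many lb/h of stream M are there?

1883 lb/h

Let M be the unknown flow. Total out = 861 + M.
water balance: 207.5 + 0.445·M = 0.381·(861 + M)
(0.445 − 0.381)·M = 0.381×861 − 207.5 = 120.54
M = 120.54 / 0.064 = 1883.4 lb/h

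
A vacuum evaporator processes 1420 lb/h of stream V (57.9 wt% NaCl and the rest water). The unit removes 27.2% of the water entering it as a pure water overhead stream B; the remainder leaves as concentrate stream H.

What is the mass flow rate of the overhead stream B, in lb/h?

water entering = 1420×0.421 = 597.82 lb/h; overhead removed = 0.272×597.82 = 162.61 lb/h.

162.6 lb/h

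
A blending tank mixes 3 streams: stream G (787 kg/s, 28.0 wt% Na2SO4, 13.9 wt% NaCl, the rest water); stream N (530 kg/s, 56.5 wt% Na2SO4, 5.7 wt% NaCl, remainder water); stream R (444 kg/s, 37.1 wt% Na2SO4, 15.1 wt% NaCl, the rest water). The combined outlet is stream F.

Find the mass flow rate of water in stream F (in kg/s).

869.8 kg/s

water out = water in = 787×0.581 + 530×0.378 + 444×0.478 = 869.82 kg/s.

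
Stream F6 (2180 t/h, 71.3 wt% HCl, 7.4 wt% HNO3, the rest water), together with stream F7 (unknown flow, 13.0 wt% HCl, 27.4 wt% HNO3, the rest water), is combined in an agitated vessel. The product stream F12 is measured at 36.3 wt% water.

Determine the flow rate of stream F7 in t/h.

Let F7 be the unknown flow. Total out = 2180 + F7.
water balance: 464.34 + 0.596·F7 = 0.363·(2180 + F7)
(0.596 − 0.363)·F7 = 0.363×2180 − 464.34 = 327
F7 = 327 / 0.233 = 1403.4 t/h

1403 t/h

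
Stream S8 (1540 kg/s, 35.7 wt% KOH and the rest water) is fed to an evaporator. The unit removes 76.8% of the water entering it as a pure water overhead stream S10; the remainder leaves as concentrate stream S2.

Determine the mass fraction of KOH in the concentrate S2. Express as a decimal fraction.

0.7053

KOH is not removed: 1540×0.357 = 549.78 kg/s of KOH enters S2.
water entering = 1540×0.643 = 990.22 kg/s; overhead removed = 0.768×990.22 = 760.49 kg/s.
Concentrate = 1540 − 760.49 = 779.51 kg/s.
Mass fraction = 549.78/779.51 = 0.7053.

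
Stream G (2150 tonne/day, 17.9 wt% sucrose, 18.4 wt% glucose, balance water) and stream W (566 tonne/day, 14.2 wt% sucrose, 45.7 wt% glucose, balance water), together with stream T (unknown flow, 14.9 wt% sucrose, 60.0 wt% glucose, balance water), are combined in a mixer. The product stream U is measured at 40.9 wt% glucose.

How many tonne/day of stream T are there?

2390 tonne/day

Let T be the unknown flow. Total out = 2716 + T.
glucose balance: 654.26 + 0.600·T = 0.409·(2716 + T)
(0.600 − 0.409)·T = 0.409×2716 − 654.26 = 456.58
T = 456.58 / 0.191 = 2390.5 tonne/day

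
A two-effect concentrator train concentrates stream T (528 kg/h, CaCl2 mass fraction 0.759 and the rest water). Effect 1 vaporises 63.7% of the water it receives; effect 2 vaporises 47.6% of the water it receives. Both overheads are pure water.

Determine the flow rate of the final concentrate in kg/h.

water in feed = 528×0.241 = 127.25 kg/h.
After stage 1: water left = (1−0.637)×127.25 = 46.191; stream total = 446.94 kg/h.
After stage 2: water left = (1−0.476)×46.191 = 24.204; final concentrate = 424.96 kg/h.

425 kg/h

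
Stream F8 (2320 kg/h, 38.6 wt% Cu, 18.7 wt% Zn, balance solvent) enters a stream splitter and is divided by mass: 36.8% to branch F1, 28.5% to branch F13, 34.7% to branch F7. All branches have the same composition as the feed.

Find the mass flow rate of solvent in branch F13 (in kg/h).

Branch F13 total = 0.285×2320 = 661.2 kg/h.
solvent in F13 = 0.427×661.2 = 282.33 kg/h.

282.3 kg/h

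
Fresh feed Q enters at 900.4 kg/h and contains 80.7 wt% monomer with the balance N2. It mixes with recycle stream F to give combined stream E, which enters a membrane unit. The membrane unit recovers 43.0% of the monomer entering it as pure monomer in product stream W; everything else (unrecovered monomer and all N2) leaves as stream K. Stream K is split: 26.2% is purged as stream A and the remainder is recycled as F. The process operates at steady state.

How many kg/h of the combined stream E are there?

N2 enters only via Q and leaves only via the purge: 900.4×0.193 = 0.262×(N2 in K), and the membrane unit passes all N2, so N2 in E = N2 in K = 663.27 kg/h.
monomer in E: m_A = 900.4×0.807 + (1−0.262)·(1−0.430)·m_A, so m_A = 726.62/0.5793 = 1254.2 kg/h.
E = 1254.2 + 663.27 = 1917.5 kg/h.

1917 kg/h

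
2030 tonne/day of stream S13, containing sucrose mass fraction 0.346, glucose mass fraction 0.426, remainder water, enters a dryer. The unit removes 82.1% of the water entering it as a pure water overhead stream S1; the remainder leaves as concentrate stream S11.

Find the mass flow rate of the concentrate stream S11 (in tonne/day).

water entering = 2030×0.228 = 462.84 tonne/day; overhead removed = 0.821×462.84 = 379.99 tonne/day.
Concentrate = 2030 − 379.99 = 1650 tonne/day.

1650 tonne/day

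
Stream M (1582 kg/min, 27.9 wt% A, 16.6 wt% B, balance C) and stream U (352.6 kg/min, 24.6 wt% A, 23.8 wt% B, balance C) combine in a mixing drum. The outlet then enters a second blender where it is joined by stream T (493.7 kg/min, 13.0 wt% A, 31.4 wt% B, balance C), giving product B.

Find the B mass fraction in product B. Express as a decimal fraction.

Overall, product flow = 2428.3 kg/min.
B in = 1582×0.166 + 352.6×0.238 + 493.7×0.314 = 501.55 kg/min.
B fraction in B = 0.207.

0.207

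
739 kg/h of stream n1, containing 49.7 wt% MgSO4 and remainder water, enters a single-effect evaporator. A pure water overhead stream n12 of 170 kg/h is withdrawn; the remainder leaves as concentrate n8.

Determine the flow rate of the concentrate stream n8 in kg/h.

Concentrate = 739 − 170 = 569 kg/h.

569 kg/h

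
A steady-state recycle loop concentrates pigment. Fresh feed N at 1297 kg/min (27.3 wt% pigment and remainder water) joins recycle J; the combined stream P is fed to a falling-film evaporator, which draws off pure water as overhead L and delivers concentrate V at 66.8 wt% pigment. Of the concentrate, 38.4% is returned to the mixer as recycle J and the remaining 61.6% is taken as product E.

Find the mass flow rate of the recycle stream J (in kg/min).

330.4 kg/min

Overall pigment balance (none leaves overhead): pigment in fresh feed = pigment in product, i.e. 1297×0.273 = (1−0.384)·V·0.668.
V = 354.08/(0.668×0.616) = 860.49 kg/min.
Recycle J = 0.384×860.49 = 330.43 kg/min.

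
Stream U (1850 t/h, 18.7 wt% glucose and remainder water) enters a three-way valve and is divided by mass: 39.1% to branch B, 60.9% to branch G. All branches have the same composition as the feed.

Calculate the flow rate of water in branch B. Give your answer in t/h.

588.1 t/h

Branch B total = 0.391×1850 = 723.35 t/h.
water in B = 0.813×723.35 = 588.08 t/h.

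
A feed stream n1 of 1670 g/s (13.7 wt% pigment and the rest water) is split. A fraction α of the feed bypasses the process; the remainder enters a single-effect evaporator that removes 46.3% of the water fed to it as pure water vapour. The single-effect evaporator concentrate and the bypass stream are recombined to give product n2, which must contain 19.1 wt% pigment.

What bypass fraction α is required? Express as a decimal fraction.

All 1670×0.137 = 228.79 g/s of pigment reaches n2, so n2 = 228.79/0.191 = 1197.9 g/s and vapour = 472.15 g/s.
The evaporator receives (1−α)·1670 of feed at 0.863 water and removes 0.463 of that water:
0.463×0.863×(1−α)×1670 = 472.15
(1−α) = 472.15/667.28 = 0.7076;  α = 0.2924.

0.292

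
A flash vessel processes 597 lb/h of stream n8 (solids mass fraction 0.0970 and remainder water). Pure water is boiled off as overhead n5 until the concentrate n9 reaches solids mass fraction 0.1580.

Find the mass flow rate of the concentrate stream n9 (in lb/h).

366.5 lb/h

solids is conserved: 597×0.097 = 57.909 lb/h all reports to the concentrate.
Concentrate = 57.909/(target fraction) = 366.51 lb/h.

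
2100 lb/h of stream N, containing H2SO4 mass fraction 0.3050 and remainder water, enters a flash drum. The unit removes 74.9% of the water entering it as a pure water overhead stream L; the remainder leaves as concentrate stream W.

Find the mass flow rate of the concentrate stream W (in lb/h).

1007 lb/h

water entering = 2100×0.695 = 1459.5 lb/h; overhead removed = 0.749×1459.5 = 1093.2 lb/h.
Concentrate = 2100 − 1093.2 = 1006.8 lb/h.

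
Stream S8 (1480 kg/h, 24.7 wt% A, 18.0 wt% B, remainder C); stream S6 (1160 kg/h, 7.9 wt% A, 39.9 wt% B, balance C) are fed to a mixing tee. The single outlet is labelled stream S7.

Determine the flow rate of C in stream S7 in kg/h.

1454 kg/h

C out = C in = 1480×0.573 + 1160×0.522 = 1453.6 kg/h.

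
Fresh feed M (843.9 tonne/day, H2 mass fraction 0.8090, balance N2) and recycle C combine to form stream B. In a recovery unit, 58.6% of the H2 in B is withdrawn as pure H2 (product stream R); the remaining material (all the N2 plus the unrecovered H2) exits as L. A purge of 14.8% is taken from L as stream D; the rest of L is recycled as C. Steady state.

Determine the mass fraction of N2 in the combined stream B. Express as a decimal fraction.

N2 enters only via M and leaves only via the purge: 843.9×0.191 = 0.148×(N2 in L), and the recovery unit passes all N2, so N2 in B = N2 in L = 1089.1 tonne/day.
H2 in B: m_A = 843.9×0.809 + (1−0.148)·(1−0.586)·m_A, so m_A = 682.72/0.6473 = 1054.8 tonne/day.
B = 1054.8 + 1089.1 = 2143.8 tonne/day.
N2 fraction in B = 1089.1/2143.8 = 0.5080.

0.5080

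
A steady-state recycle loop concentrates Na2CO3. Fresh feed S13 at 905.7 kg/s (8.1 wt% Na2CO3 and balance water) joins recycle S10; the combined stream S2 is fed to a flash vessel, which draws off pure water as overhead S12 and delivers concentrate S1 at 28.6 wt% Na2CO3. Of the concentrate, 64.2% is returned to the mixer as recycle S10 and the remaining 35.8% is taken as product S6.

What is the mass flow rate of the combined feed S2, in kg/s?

1366 kg/s

Overall Na2CO3 balance (none leaves overhead): Na2CO3 in fresh feed = Na2CO3 in product, i.e. 905.7×0.081 = (1−0.642)·S1·0.286.
S1 = 73.362/(0.286×0.358) = 716.51 kg/s.
Recycle S10 = 0.642×716.51 = 460 kg/s.
Combined feed S2 = 905.7 + 460 = 1365.7 kg/s.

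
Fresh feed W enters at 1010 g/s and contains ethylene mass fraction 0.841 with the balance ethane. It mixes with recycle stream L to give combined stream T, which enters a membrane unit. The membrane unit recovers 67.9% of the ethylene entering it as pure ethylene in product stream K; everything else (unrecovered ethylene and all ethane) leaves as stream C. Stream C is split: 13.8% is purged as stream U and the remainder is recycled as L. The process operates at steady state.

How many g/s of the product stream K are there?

ethylene in T: m_A = 1010×0.841 + (1−0.138)·(1−0.679)·m_A, so m_A = 849.41/0.7233 = 1174.4 g/s.
Product K = 0.679×1174.4 = 797.39 g/s.

797.4 g/s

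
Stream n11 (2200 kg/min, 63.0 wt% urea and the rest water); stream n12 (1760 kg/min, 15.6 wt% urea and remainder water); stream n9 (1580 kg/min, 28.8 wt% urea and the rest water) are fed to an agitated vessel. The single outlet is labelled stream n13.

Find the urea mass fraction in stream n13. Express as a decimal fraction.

0.3819

Total flow out = 2200 + 1760 + 1580 = 5540 kg/min.
urea in = 2200×0.630 + 1760×0.156 + 1580×0.288 = 2115.6 kg/min.
urea mass fraction in n13 = 2115.6/5540 = 0.3819.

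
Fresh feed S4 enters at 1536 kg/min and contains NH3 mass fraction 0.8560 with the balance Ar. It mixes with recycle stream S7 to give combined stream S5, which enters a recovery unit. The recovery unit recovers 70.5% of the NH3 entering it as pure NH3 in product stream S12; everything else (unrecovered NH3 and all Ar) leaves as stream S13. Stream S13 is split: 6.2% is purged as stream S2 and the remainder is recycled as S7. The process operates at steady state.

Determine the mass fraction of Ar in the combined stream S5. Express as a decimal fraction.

0.6624

Ar enters only via S4 and leaves only via the purge: 1536×0.144 = 0.062×(Ar in S13), and the recovery unit passes all Ar, so Ar in S5 = Ar in S13 = 3567.5 kg/min.
NH3 in S5: m_A = 1536×0.856 + (1−0.062)·(1−0.705)·m_A, so m_A = 1314.8/0.7233 = 1817.8 kg/min.
S5 = 1817.8 + 3567.5 = 5385.3 kg/min.
Ar fraction in S5 = 3567.5/5385.3 = 0.6624.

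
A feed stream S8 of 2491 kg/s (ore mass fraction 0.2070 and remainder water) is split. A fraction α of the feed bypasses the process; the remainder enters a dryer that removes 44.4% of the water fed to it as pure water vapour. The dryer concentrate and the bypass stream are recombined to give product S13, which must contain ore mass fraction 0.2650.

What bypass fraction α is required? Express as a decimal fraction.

All 2491×0.207 = 515.64 kg/s of ore reaches S13, so S13 = 515.64/0.265 = 1945.8 kg/s and vapour = 545.2 kg/s.
The evaporator receives (1−α)·2491 of feed at 0.793 water and removes 0.444 of that water:
0.444×0.793×(1−α)×2491 = 545.2
(1−α) = 545.2/877.06 = 0.6216;  α = 0.3784.

0.378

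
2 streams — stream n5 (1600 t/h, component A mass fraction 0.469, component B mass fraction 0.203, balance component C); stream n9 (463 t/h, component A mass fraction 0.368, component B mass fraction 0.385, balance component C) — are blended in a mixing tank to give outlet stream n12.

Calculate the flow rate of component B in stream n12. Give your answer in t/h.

component B out = component B in = 1600×0.203 + 463×0.385 = 503.06 t/h.

503.1 t/h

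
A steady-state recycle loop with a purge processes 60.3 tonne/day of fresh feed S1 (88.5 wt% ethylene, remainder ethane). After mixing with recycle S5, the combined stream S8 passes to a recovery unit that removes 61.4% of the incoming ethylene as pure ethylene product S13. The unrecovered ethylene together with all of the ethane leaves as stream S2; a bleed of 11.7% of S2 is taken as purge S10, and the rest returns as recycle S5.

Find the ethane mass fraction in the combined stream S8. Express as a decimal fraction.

ethane enters only via S1 and leaves only via the purge: 60.3×0.115 = 0.117×(ethane in S2), and the recovery unit passes all ethane, so ethane in S8 = ethane in S2 = 59.269 tonne/day.
ethylene in S8: m_A = 60.3×0.885 + (1−0.117)·(1−0.614)·m_A, so m_A = 53.365/0.6592 = 80.96 tonne/day.
S8 = 80.96 + 59.269 = 140.23 tonne/day.
ethane fraction in S8 = 59.269/140.23 = 0.4227.

0.4227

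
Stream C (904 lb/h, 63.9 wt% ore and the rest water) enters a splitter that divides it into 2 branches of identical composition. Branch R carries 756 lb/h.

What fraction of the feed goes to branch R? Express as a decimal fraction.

Fraction to R = 756/904 = 0.8363.

0.836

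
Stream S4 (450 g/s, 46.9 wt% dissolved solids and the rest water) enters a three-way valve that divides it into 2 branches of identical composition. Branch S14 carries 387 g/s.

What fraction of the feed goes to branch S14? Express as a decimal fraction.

0.860

Fraction to S14 = 387/450 = 0.8600.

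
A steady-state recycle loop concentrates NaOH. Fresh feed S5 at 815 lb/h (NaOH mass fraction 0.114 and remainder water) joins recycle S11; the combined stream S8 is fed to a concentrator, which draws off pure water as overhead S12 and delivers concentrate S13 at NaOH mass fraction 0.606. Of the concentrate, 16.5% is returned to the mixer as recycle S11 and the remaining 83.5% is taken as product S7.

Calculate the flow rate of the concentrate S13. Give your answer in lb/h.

183.6 lb/h

Overall NaOH balance (none leaves overhead): NaOH in fresh feed = NaOH in product, i.e. 815×0.114 = (1−0.165)·S13·0.606.
S13 = 92.91/(0.606×0.835) = 183.61 lb/h.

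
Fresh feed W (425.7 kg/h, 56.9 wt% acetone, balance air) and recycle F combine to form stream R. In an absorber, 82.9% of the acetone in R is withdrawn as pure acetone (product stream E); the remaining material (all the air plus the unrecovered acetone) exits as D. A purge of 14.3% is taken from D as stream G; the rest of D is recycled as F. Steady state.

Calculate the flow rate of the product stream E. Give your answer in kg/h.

235.3 kg/h

acetone in R: m_A = 425.7×0.569 + (1−0.143)·(1−0.829)·m_A, so m_A = 242.22/0.8535 = 283.82 kg/h.
Product E = 0.829×283.82 = 235.28 kg/h.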